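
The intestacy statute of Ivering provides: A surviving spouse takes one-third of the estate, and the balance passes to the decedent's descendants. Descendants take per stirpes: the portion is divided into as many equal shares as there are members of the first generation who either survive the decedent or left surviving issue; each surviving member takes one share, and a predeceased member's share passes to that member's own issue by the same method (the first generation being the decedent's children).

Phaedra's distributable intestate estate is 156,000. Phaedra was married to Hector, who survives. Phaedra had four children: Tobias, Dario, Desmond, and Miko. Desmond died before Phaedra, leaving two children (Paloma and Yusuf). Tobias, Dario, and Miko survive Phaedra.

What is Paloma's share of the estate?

Hector takes one-third of 156,000 = 52,000. The remaining 104,000 passes to the descendants.
The descendants' portion (104,000) is divided into 4 shares of 26,000: Tobias, Dario, and Miko each take 26,000; Desmond's 26,000 share passes to Desmond's issue.
Desmond's share (26,000) is divided into 2 shares of 13,000: Paloma and Yusuf each take 13,000.

Paloma receives 13,000.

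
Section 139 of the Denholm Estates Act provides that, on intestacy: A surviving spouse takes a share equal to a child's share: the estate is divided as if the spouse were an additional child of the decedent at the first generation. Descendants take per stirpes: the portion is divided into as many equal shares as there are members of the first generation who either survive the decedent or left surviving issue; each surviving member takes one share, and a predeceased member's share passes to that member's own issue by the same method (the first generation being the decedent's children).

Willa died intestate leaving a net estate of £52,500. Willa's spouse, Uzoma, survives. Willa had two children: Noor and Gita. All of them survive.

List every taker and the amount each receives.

The spouse counts as an additional share at the children's level, so there are 3 primary shares of £17,500. Uzoma takes one such share (£17,500).
The children's combined portion (£35,000) is divided into 2 shares of £17,500: Noor and Gita each take £17,500.

Uzoma: £17,500; Noor: £17,500; Gita: £17,500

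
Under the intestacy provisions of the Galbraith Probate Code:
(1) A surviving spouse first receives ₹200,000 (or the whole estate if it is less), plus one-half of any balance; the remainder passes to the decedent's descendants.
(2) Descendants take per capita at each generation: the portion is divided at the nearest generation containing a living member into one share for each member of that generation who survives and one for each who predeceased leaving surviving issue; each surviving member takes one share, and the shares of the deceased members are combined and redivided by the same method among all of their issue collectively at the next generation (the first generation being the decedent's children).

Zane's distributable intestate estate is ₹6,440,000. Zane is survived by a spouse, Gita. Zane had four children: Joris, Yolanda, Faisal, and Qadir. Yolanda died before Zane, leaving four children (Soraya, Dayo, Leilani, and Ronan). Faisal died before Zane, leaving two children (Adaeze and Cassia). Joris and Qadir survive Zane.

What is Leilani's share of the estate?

Gita first takes ₹200,000, leaving a balance of ₹6,240,000. Gita then takes one-half of the balance (₹3,120,000), for a total of ₹3,320,000. The remaining ₹3,120,000 passes to the descendants.
The descendants' portion (₹3,120,000) is divided at the children's generation into 4 shares of ₹780,000. Joris and Qadir each take ₹780,000. The 2 shares of the deceased (Yolanda and Faisal) are combined into a pool of ₹1,560,000.
That pool (₹1,560,000) is divided at the grandchildren's generation equally among Soraya, Dayo, Leilani, Ronan, Adaeze, and Cassia: ₹260,000 each.

Leilani receives ₹260,000.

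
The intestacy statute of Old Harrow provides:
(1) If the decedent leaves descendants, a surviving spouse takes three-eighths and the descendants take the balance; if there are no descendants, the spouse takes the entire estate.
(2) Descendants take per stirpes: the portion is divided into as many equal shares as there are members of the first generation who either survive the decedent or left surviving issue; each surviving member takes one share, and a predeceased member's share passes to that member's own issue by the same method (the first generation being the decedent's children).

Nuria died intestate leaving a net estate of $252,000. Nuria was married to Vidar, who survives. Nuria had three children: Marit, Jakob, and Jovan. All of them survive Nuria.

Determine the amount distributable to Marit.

Marit receives $52,500.

Vidar takes three-eighths of $252,000 = $94,500. The remaining $157,500 passes to the descendants.
The descendants' portion ($157,500) is divided into 3 shares of $52,500: Marit, Jakob, and Jovan each take $52,500.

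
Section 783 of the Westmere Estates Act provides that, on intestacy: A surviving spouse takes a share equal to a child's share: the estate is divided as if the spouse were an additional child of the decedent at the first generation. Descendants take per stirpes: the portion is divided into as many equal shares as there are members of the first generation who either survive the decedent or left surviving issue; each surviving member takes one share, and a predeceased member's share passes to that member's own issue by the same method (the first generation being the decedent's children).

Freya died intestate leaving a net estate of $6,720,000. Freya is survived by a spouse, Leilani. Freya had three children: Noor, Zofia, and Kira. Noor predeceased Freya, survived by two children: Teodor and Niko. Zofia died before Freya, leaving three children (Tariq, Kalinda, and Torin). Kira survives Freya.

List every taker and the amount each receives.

Leilani: $1,680,000; Teodor: $840,000; Niko: $840,000; Tariq: $560,000; Kalinda: $560,000; Torin: $560,000; Kira: $1,680,000

The spouse counts as an additional share at the children's level, so there are 4 primary shares of $1,680,000. Leilani takes one such share ($1,680,000).
The children's combined portion ($5,040,000) is divided into 3 shares of $1,680,000: Kira takes $1,680,000; Noor's $1,680,000 share passes to Noor's issue; Zofia's $1,680,000 share passes to Zofia's issue.
Noor's share ($1,680,000) is divided into 2 shares of $840,000: Teodor and Niko each take $840,000.
Zofia's share ($1,680,000) is divided into 3 shares of $560,000: Tariq, Kalinda, and Torin each take $560,000.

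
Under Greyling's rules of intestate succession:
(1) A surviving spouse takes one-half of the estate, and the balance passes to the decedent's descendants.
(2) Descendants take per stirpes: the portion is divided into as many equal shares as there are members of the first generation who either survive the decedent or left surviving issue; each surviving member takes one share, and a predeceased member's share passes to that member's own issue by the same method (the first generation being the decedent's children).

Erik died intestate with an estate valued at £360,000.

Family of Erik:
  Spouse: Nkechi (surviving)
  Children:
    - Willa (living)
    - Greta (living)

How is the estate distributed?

Nkechi: £180,000; Willa: £90,000; Greta: £90,000

Nkechi takes one-half of £360,000 = £180,000. The remaining £180,000 passes to the descendants.
The descendants' portion (£180,000) is divided into 2 shares of £90,000: Willa and Greta each take £90,000.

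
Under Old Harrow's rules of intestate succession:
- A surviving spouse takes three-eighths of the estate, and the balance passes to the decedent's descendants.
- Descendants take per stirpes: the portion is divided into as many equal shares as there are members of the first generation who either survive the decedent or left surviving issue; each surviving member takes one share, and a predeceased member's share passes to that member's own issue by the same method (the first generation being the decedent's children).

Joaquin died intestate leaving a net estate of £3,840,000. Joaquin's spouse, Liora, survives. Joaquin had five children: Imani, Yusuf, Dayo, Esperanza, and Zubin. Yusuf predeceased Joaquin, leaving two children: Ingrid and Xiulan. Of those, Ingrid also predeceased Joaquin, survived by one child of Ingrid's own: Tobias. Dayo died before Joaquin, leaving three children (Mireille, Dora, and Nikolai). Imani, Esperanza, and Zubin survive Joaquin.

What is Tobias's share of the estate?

Liora takes three-eighths of £3,840,000 = £1,440,000. The remaining £2,400,000 passes to the descendants.
The descendants' portion (£2,400,000) is divided into 5 shares of £480,000: Imani, Esperanza, and Zubin each take £480,000; Yusuf's £480,000 share passes to Yusuf's issue; Dayo's £480,000 share passes to Dayo's issue.
Yusuf's share (£480,000) is divided into 2 shares of £240,000: Xiulan takes £240,000; Ingrid's £240,000 share passes to Ingrid's issue.
Ingrid's share (£240,000) passes entirely to Tobias.
Dayo's share (£480,000) is divided into 3 shares of £160,000: Mireille, Dora, and Nikolai each take £160,000.

Tobias receives £240,000.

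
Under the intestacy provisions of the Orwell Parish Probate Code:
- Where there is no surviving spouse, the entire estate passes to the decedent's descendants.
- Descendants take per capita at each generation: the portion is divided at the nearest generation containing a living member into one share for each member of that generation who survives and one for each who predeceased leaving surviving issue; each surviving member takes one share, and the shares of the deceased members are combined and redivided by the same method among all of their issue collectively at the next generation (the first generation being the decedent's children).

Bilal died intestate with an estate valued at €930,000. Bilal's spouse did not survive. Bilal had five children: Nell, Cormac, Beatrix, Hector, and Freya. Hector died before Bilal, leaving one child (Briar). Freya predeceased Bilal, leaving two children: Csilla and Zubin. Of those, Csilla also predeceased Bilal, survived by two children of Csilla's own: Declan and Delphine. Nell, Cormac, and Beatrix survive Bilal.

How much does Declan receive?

Declan receives €62,000.

The entire €930,000 passes to the descendants.
That amount (€930,000) is divided at the children's generation into 5 shares of €186,000. Nell, Cormac, and Beatrix each take €186,000. The 2 shares of the deceased (Hector and Freya) are combined into a pool of €372,000.
That pool (€372,000) is divided at the grandchildren's generation into 3 shares of €124,000. Briar and Zubin each take €124,000. The remaining share for the deceased Csilla (€124,000) is carried to the next generation.
That pool (€124,000) is divided at the great-grandchildren's generation equally among Declan and Delphine: €62,000 each.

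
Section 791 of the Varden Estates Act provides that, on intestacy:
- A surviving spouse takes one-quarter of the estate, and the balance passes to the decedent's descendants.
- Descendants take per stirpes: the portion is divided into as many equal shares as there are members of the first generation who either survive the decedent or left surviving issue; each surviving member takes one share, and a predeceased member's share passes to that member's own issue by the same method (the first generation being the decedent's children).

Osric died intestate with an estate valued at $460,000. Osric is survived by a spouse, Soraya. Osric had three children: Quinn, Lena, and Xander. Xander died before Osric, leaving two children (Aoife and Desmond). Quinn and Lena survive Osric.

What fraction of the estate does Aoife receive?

Aoife receives 1/8 of the estate.

Soraya takes one-quarter of $460,000 = $115,000. The remaining $345,000 passes to the descendants.
The descendants' portion ($345,000) is divided into 3 shares of $115,000: Quinn and Lena each take $115,000; Xander's $115,000 share passes to Xander's issue.
Xander's share ($115,000) is divided into 2 shares of $57,500: Aoife and Desmond each take $57,500.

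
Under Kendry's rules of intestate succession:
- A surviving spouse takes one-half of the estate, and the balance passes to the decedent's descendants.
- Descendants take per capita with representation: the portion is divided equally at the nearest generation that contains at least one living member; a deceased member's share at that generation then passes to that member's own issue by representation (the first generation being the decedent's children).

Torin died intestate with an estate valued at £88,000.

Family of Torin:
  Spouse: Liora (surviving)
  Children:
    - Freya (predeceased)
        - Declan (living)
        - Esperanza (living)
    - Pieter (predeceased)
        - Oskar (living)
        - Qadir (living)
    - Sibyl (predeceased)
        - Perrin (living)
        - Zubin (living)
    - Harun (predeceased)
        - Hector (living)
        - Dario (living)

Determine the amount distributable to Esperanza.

Esperanza receives £5,500.

Liora takes one-half of £88,000 = £44,000. The remaining £44,000 passes to the descendants.
No child survives, so the initial division is made at the grandchildren's generation.
The descendants' portion (£44,000) is divided into 8 shares of £5,500: Declan, Esperanza, Oskar, Qadir, Perrin, Zubin, Hector, and Dario each take £5,500.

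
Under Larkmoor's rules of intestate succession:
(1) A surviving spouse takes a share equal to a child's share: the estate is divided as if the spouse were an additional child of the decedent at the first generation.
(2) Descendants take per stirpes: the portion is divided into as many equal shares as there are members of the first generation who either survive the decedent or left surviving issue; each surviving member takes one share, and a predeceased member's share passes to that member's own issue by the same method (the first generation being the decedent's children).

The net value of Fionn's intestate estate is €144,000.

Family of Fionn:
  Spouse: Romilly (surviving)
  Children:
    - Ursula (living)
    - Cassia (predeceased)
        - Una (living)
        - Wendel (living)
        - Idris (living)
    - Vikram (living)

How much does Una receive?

Una receives €12,000.

The spouse counts as an additional share at the children's level, so there are 4 primary shares of €36,000. Romilly takes one such share (€36,000).
The children's combined portion (€108,000) is divided into 3 shares of €36,000: Ursula and Vikram each take €36,000; Cassia's €36,000 share passes to Cassia's issue.
Cassia's share (€36,000) is divided into 3 shares of €12,000: Una, Wendel, and Idris each take €12,000.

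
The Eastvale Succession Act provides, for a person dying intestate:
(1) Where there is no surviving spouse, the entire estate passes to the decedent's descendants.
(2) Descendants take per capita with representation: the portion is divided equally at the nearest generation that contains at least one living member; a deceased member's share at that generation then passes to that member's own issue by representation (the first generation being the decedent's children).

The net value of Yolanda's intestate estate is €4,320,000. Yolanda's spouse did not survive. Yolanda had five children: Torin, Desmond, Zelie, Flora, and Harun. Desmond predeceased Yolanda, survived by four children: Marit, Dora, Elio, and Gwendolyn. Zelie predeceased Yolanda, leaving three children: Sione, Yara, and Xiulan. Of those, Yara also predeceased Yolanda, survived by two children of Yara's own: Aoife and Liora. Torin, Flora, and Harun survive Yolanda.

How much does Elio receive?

The entire €4,320,000 passes to the descendants.
That amount (€4,320,000) is divided into 5 shares of €864,000: Torin, Flora, and Harun each take €864,000; Desmond's €864,000 share passes to Desmond's issue; Zelie's €864,000 share passes to Zelie's issue.
Desmond's share (€864,000) is divided into 4 shares of €216,000: Marit, Dora, Elio, and Gwendolyn each take €216,000.
Zelie's share (€864,000) is divided into 3 shares of €288,000: Sione and Xiulan each take €288,000; Yara's €288,000 share passes to Yara's issue.
Yara's share (€288,000) is divided into 2 shares of €144,000: Aoife and Liora each take €144,000.

Elio receives €216,000.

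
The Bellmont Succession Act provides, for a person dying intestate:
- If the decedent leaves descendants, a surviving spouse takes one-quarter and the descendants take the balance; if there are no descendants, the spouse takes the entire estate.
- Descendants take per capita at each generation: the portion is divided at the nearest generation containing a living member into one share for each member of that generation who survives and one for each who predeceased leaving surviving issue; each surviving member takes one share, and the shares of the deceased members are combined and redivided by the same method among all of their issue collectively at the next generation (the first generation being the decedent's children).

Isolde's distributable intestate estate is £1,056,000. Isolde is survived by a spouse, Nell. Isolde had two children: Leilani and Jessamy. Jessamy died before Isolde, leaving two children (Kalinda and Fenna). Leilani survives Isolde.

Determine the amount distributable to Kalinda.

Kalinda receives £198,000.

Nell takes one-quarter of £1,056,000 = £264,000. The remaining £792,000 passes to the descendants.
The descendants' portion (£792,000) is divided at the children's generation into 2 shares of £396,000. Leilani takes £396,000. The remaining share for the deceased Jessamy (£396,000) is carried to the next generation.
That pool (£396,000) is divided at the grandchildren's generation equally among Kalinda and Fenna: £198,000 each.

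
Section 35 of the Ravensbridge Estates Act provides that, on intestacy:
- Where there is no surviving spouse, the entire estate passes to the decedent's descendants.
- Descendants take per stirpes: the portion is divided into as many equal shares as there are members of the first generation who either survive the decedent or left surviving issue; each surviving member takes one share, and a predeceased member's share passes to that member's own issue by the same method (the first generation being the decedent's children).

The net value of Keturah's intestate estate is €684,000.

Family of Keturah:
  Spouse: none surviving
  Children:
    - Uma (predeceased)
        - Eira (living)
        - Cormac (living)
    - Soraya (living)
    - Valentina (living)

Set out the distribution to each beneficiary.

The entire €684,000 passes to the descendants.
That amount (€684,000) is divided into 3 shares of €228,000: Soraya and Valentina each take €228,000; Uma's €228,000 share passes to Uma's issue.
Uma's share (€228,000) is divided into 2 shares of €114,000: Eira and Cormac each take €114,000.

Eira: €114,000; Cormac: €114,000; Soraya: €228,000; Valentina: €228,000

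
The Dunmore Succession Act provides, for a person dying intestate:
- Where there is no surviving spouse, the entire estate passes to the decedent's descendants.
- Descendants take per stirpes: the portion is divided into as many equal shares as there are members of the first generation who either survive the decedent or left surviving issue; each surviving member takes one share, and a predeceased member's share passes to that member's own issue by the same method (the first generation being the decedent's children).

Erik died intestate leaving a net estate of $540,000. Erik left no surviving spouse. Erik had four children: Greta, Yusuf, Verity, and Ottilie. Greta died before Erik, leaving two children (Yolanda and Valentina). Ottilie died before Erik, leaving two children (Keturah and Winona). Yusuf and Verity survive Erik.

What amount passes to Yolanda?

The entire $540,000 passes to the descendants.
That amount ($540,000) is divided into 4 shares of $135,000: Yusuf and Verity each take $135,000; Greta's $135,000 share passes to Greta's issue; Ottilie's $135,000 share passes to Ottilie's issue.
Greta's share ($135,000) is divided into 2 shares of $67,500: Yolanda and Valentina each take $67,500.
Ottilie's share ($135,000) is divided into 2 shares of $67,500: Keturah and Winona each take $67,500.

Yolanda receives $67,500.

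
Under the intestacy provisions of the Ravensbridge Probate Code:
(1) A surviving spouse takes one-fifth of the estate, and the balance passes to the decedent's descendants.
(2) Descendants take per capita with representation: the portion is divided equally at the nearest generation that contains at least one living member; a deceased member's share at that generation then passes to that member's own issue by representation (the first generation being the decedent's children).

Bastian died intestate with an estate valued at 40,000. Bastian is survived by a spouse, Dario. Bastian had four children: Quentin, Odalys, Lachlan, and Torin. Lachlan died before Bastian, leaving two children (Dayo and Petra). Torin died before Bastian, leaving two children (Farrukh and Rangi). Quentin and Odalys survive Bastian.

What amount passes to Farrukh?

Dario takes one-fifth of 40,000 = 8,000. The remaining 32,000 passes to the descendants.
The descendants' portion (32,000) is divided into 4 shares of 8,000: Quentin and Odalys each take 8,000; Lachlan's 8,000 share passes to Lachlan's issue; Torin's 8,000 share passes to Torin's issue.
Lachlan's share (8,000) is divided into 2 shares of 4,000: Dayo and Petra each take 4,000.
Torin's share (8,000) is divided into 2 shares of 4,000: Farrukh and Rangi each take 4,000.

Farrukh receives 4,000.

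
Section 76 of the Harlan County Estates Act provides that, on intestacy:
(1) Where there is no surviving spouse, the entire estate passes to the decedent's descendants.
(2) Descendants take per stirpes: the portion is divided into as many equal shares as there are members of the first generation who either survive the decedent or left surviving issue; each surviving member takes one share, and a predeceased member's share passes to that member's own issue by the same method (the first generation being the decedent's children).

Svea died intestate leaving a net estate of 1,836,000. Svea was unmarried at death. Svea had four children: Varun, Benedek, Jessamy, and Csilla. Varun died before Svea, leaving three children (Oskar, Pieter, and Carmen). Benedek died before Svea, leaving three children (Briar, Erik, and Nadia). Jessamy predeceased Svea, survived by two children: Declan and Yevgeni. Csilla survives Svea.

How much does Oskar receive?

The entire 1,836,000 passes to the descendants.
That amount (1,836,000) is divided into 4 shares of 459,000: Csilla takes 459,000; Varun's 459,000 share passes to Varun's issue; Benedek's 459,000 share passes to Benedek's issue; Jessamy's 459,000 share passes to Jessamy's issue.
Varun's share (459,000) is divided into 3 shares of 153,000: Oskar, Pieter, and Carmen each take 153,000.
Benedek's share (459,000) is divided into 3 shares of 153,000: Briar, Erik, and Nadia each take 153,000.
Jessamy's share (459,000) is divided into 2 shares of 229,500: Declan and Yevgeni each take 229,500.

Oskar receives 153,000.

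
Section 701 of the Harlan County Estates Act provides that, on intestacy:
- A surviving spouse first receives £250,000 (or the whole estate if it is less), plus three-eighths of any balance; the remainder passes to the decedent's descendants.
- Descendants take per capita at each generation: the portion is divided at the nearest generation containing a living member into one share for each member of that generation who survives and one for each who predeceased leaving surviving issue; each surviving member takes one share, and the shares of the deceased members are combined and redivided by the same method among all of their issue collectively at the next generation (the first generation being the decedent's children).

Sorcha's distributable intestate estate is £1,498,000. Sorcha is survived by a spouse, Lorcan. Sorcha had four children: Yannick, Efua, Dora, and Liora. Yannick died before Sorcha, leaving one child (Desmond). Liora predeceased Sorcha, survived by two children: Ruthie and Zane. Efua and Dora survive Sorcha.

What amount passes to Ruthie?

Ruthie receives £130,000.

Lorcan first takes £250,000, leaving a balance of £1,248,000. Lorcan then takes three-eighths of the balance (£468,000), for a total of £718,000. The remaining £780,000 passes to the descendants.
The descendants' portion (£780,000) is divided at the children's generation into 4 shares of £195,000. Efua and Dora each take £195,000. The 2 shares of the deceased (Yannick and Liora) are combined into a pool of £390,000.
That pool (£390,000) is divided at the grandchildren's generation equally among Desmond, Ruthie, and Zane: £130,000 each.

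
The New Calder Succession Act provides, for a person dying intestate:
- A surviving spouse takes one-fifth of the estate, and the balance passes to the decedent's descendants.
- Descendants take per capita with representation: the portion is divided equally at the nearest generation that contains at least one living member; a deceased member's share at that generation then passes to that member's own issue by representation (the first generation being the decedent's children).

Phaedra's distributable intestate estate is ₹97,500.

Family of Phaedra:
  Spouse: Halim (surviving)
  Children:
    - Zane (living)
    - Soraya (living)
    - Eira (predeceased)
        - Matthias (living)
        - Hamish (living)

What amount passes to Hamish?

Hamish receives ₹13,000.

Halim takes one-fifth of ₹97,500 = ₹19,500. The remaining ₹78,000 passes to the descendants.
The descendants' portion (₹78,000) is divided into 3 shares of ₹26,000: Zane and Soraya each take ₹26,000; Eira's ₹26,000 share passes to Eira's issue.
Eira's share (₹26,000) is divided into 2 shares of ₹13,000: Matthias and Hamish each take ₹13,000.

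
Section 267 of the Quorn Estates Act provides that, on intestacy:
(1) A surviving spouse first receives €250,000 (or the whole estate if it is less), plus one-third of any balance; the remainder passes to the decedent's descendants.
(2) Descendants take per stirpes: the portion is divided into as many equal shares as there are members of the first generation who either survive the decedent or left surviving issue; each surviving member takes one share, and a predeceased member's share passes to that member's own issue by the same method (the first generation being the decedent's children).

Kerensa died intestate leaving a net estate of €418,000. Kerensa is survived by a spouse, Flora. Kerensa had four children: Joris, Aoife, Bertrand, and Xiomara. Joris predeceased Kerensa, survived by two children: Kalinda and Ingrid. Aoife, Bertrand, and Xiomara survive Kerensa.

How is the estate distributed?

Flora: €306,000; Kalinda: €14,000; Ingrid: €14,000; Aoife: €28,000; Bertrand: €28,000; Xiomara: €28,000

Flora first takes €250,000, leaving a balance of €168,000. Flora then takes one-third of the balance (€56,000), for a total of €306,000. The remaining €112,000 passes to the descendants.
The descendants' portion (€112,000) is divided into 4 shares of €28,000: Aoife, Bertrand, and Xiomara each take €28,000; Joris's €28,000 share passes to Joris's issue.
Joris's share (€28,000) is divided into 2 shares of €14,000: Kalinda and Ingrid each take €14,000.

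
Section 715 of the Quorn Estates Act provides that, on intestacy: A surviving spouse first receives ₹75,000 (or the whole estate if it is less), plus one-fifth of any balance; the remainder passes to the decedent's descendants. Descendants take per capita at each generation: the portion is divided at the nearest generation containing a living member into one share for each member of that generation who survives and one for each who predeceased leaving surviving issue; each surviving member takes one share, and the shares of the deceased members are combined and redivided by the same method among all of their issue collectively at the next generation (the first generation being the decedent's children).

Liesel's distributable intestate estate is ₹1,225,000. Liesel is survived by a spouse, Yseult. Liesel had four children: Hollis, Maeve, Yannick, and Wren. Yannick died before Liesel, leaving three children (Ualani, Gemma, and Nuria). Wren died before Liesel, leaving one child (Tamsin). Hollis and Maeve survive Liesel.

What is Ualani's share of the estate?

Yseult first takes ₹75,000, leaving a balance of ₹1,150,000. Yseult then takes one-fifth of the balance (₹230,000), for a total of ₹305,000. The remaining ₹920,000 passes to the descendants.
The descendants' portion (₹920,000) is divided at the children's generation into 4 shares of ₹230,000. Hollis and Maeve each take ₹230,000. The 2 shares of the deceased (Yannick and Wren) are combined into a pool of ₹460,000.
That pool (₹460,000) is divided at the grandchildren's generation equally among Ualani, Gemma, Nuria, and Tamsin: ₹115,000 each.

Ualani receives ₹115,000.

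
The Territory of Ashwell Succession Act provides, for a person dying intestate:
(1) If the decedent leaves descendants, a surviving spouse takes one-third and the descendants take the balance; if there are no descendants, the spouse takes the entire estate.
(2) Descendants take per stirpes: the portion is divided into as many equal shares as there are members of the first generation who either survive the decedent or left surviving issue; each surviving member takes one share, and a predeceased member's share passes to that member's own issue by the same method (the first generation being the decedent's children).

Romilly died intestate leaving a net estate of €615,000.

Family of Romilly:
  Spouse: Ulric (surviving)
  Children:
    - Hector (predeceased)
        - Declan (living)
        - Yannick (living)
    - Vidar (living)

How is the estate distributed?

Ulric takes one-third of €615,000 = €205,000. The remaining €410,000 passes to the descendants.
The descendants' portion (€410,000) is divided into 2 shares of €205,000: Vidar takes €205,000; Hector's €205,000 share passes to Hector's issue.
Hector's share (€205,000) is divided into 2 shares of €102,500: Declan and Yannick each take €102,500.

Ulric: €205,000; Declan: €102,500; Yannick: €102,500; Vidar: €205,000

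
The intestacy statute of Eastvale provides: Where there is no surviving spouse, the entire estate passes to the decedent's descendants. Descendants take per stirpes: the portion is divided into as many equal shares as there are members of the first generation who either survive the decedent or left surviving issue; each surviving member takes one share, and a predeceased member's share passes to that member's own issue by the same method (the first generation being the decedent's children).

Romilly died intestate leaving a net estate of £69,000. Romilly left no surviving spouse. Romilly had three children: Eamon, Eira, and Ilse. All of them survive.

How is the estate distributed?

The entire £69,000 passes to the descendants.
That amount (£69,000) is divided into 3 shares of £23,000: Eamon, Eira, and Ilse each take £23,000.

Eamon: £23,000; Eira: £23,000; Ilse: £23,000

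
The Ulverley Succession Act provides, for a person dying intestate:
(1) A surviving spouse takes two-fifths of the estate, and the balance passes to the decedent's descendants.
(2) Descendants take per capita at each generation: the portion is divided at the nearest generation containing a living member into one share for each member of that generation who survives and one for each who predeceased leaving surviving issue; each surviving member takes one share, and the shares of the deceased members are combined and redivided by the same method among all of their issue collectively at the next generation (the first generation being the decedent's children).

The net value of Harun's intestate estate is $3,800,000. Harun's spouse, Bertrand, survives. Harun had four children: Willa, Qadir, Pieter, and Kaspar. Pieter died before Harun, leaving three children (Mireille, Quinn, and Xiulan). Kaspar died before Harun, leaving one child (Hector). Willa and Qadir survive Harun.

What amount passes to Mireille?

Bertrand takes two-fifths of $3,800,000 = $1,520,000. The remaining $2,280,000 passes to the descendants.
The descendants' portion ($2,280,000) is divided at the children's generation into 4 shares of $570,000. Willa and Qadir each take $570,000. The 2 shares of the deceased (Pieter and Kaspar) are combined into a pool of $1,140,000.
That pool ($1,140,000) is divided at the grandchildren's generation equally among Mireille, Quinn, Xiulan, and Hector: $285,000 each.

Mireille receives $285,000.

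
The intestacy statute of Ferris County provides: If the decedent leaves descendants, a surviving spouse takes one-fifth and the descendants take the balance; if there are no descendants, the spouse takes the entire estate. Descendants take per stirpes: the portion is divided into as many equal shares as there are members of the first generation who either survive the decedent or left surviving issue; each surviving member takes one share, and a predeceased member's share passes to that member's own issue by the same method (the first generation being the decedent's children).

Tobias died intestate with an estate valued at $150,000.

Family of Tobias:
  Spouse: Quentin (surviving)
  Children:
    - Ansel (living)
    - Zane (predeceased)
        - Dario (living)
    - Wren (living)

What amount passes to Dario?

Quentin takes one-fifth of $150,000 = $30,000. The remaining $120,000 passes to the descendants.
The descendants' portion ($120,000) is divided into 3 shares of $40,000: Ansel and Wren each take $40,000; Zane's $40,000 share passes to Zane's issue.
Zane's share ($40,000) passes entirely to Dario.

Dario receives $40,000.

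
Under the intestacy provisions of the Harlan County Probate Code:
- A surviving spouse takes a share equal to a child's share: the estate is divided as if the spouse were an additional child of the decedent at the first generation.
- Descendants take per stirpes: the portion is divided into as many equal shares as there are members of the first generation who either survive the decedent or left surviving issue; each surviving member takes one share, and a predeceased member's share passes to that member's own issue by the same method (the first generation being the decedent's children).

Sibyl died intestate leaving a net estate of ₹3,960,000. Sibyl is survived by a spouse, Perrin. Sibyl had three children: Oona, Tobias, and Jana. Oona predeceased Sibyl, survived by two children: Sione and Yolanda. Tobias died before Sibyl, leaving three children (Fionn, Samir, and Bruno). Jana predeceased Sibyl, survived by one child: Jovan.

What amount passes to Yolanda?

The spouse counts as an additional share at the children's level, so there are 4 primary shares of ₹990,000. Perrin takes one such share (₹990,000).
The children's combined portion (₹2,970,000) is divided into 3 shares of ₹990,000: Oona's ₹990,000 share passes to Oona's issue; Tobias's ₹990,000 share passes to Tobias's issue; Jana's ₹990,000 share passes to Jana's issue.
Oona's share (₹990,000) is divided into 2 shares of ₹495,000: Sione and Yolanda each take ₹495,000.
Tobias's share (₹990,000) is divided into 3 shares of ₹330,000: Fionn, Samir, and Bruno each take ₹330,000.
Jana's share (₹990,000) passes entirely to Jovan.

Yolanda receives ₹495,000.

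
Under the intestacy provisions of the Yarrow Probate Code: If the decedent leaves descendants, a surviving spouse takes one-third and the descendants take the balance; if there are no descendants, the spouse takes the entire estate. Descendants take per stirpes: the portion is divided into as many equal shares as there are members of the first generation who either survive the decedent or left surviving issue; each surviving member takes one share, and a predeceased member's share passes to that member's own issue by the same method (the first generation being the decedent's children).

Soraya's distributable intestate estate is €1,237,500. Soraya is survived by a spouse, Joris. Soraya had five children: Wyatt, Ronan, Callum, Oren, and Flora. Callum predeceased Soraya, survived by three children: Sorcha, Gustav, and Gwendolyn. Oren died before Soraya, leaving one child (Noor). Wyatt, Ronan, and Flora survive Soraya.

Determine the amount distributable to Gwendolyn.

Joris takes one-third of €1,237,500 = €412,500. The remaining €825,000 passes to the descendants.
The descendants' portion (€825,000) is divided into 5 shares of €165,000: Wyatt, Ronan, and Flora each take €165,000; Callum's €165,000 share passes to Callum's issue; Oren's €165,000 share passes to Oren's issue.
Callum's share (€165,000) is divided into 3 shares of €55,000: Sorcha, Gustav, and Gwendolyn each take €55,000.
Oren's share (€165,000) passes entirely to Noor.

Gwendolyn receives €55,000.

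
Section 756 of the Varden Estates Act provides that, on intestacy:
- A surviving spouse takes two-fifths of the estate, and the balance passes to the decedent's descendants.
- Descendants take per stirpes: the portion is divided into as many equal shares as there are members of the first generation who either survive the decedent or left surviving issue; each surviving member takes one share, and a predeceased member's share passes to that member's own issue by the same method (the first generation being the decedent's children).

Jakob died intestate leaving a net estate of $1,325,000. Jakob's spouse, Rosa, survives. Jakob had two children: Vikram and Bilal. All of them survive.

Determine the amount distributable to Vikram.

Vikram receives $397,500.

Rosa takes two-fifths of $1,325,000 = $530,000. The remaining $795,000 passes to the descendants.
The descendants' portion ($795,000) is divided into 2 shares of $397,500: Vikram and Bilal each take $397,500.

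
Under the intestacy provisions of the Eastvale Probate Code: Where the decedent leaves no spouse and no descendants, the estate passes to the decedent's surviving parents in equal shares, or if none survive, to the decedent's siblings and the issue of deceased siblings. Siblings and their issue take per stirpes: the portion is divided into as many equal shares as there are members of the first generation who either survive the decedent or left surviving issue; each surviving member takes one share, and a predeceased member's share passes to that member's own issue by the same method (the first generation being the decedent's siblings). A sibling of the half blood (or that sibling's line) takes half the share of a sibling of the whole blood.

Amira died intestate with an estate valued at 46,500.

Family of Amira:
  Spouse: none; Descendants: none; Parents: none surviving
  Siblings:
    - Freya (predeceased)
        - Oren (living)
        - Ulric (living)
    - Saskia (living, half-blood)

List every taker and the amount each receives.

The entire 46,500 passes to the siblings and their issue.
Counting each half-blood sibling's line as half a unit, there are 3/2 units in 46,500, so one unit is 31,000. Whole-blood lines (Freya) take 31,000 each; half-blood lines (Saskia) take 15,500 each.
Freya's share (31,000) is divided into 2 shares of 15,500: Oren and Ulric each take 15,500.

Oren: 15,500; Ulric: 15,500; Saskia: 15,500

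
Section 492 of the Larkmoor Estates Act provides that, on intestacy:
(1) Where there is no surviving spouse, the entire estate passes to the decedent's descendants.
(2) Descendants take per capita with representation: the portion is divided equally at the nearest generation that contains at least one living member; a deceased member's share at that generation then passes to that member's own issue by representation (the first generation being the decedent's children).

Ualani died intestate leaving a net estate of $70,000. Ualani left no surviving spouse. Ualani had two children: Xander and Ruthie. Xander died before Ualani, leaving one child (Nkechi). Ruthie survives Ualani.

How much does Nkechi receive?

The entire $70,000 passes to the descendants.
That amount ($70,000) is divided into 2 shares of $35,000: Ruthie takes $35,000; Xander's $35,000 share passes to Xander's issue.
Xander's share ($35,000) passes entirely to Nkechi.

Nkechi receives $35,000.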